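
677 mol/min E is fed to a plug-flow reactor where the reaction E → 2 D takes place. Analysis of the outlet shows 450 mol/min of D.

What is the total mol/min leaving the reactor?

902 mol/min

For D: n = n₀ + 2ξ → 450 = 0 + 2ξ, giving ξ = 225 mol/min.
Outlet amounts (n = n₀ + ν ξ):
  E: 677 − 1(225) = 452
  D: 0 + 2(225) = 450
Total out = 452 + 450 = 902 mol/min.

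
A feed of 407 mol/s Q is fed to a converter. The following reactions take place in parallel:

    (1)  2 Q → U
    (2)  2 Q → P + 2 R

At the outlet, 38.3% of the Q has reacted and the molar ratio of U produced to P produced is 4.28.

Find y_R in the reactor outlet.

Conversion of Q: Q consumed = 0.383 × 407 = 155.9 mol/s = 2ξ₁ + 2ξ₂.
Selectivity: 1ξ₁ / (1ξ₂) = 4.28 → ξ₁ = 4.28 ξ₂.
Substitute: (2·4.28 + 2) ξ₂ = 155.9 → ξ₂ = 14.76 mol/s, ξ₁ = 63.18 mol/s.
Outlet amounts (n = n₀ + Σ ν·ξ):
  Q: 407 − 2(63.18) − 2(14.76) = 251.1
  U: 0 + 1(63.18) = 63.18
  P: 0 + 1(14.76) = 14.76
  R: 0 + 2(14.76) = 29.52
Total out = 358.6 mol/s; y_R = 29.52 / 358.6 = 0.08233.

0.0823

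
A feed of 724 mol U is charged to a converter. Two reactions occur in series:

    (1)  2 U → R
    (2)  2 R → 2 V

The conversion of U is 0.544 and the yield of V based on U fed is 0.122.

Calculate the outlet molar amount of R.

Conversion of U: U consumed = 2ξ₁ = 0.544 × 724 → ξ₁ = 196.9 mol.
Yield of V: 2ξ₂ / 724 = 0.122 → ξ₂ = 44.16 mol.
Outlet amounts (n = n₀ + Σ ν·ξ):
  U: 724 − 2(196.9) = 330.1
  R: 0 + 1(196.9) − 2(44.16) = 108.6
  V: 0 + 2(44.16) = 88.33

109 mol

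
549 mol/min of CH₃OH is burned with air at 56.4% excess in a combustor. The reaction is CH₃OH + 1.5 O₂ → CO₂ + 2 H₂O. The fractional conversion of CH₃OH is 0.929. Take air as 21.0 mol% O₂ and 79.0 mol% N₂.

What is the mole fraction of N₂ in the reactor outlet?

0.698

Stoichiometric O₂ = 1.5 × 549 = 823.5 mol/min; O₂ fed = 823.5 × 1.564 = 1288 mol/min.
N₂ fed = 1288 × 79/21 = 4845 mol/min.
Fuel reacted = 0.929 × 549 → ξ = 510 mol/min.
Outlet (n = n₀ + ν ξ):
  CH₃OH: 549 − 1(510) = 38.98
  O₂: 1288 − 1.5(510) = 522.9
  N₂: 4845 (inert)
  CO₂: 0 + 1(510) = 510
  H₂O: 0 + 2(510) = 1020
Total out = 6937 mol/min; y_N₂ = 4845 / 6937 = 0.6984.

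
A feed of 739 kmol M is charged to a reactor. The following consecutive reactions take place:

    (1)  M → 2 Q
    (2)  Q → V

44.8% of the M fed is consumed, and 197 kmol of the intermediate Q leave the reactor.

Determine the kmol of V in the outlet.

Conversion of M: M consumed = 1ξ₁ = 0.448 × 739 → ξ₁ = 331.1 kmol.
Q balance: n_Q = 0 + 2ξ₁ − 1ξ₂ = 197 → ξ₂ = (2·331.1 − 197)/1 = 465.1 kmol.
Outlet amounts (n = n₀ + Σ ν·ξ):
  M: 739 − 1(331.1) = 407.9
  Q: 0 + 2(331.1) − 1(465.1) = 197
  V: 0 + 1(465.1) = 465.1

465 kmol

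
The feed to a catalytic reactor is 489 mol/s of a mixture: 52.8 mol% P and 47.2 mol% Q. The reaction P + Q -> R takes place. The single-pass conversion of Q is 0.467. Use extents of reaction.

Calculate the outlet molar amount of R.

Q reacted = 0.467 × 230.8 = 107.8 mol/s; ν_Q = −1, so ξ = 107.8/1 = 107.8 mol/s.
Outlet amounts (n = n₀ + ν ξ):
  P: 258.2 − 1(107.8) = 150.4
  Q: 230.8 − 1(107.8) = 123
  R: 0 + 1(107.8) = 107.8

108 mol/s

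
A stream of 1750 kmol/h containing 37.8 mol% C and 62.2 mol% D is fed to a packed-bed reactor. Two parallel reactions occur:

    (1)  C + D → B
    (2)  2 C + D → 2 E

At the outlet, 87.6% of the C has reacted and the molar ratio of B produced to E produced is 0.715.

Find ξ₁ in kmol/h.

Conversion of C: C consumed = 0.876 × 661.5 = 579.5 kmol/h = 1ξ₁ + 2ξ₂.
Selectivity: 1ξ₁ / (2ξ₂) = 0.715 → ξ₁ = 1.43 ξ₂.
Substitute: (1·1.43 + 2) ξ₂ = 579.5 → ξ₂ = 168.9 kmol/h, ξ₁ = 241.6 kmol/h.
Outlet amounts (n = n₀ + Σ ν·ξ):
  C: 661.5 − 1(241.6) − 2(168.9) = 82.03
  D: 1088 − 1(241.6) − 1(168.9) = 678
  B: 0 + 1(241.6) = 241.6
  E: 0 + 2(168.9) = 337.9

ξ₁ = 242 kmol/h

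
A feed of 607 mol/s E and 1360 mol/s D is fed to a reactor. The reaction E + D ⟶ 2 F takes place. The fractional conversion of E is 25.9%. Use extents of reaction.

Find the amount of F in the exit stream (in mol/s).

314 mol/s

E reacted = 0.259 × 607 = 157.2 mol/s; ν_E = −1, so ξ = 157.2/1 = 157.2 mol/s.
Outlet amounts (n = n₀ + ν ξ):
  E: 607 − 1(157.2) = 449.8
  D: 1360 − 1(157.2) = 1203
  F: 0 + 2(157.2) = 314.4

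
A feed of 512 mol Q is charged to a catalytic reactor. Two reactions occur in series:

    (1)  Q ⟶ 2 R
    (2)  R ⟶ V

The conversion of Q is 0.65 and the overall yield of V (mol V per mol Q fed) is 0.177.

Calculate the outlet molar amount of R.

Conversion of Q: Q consumed = 1ξ₁ = 0.65 × 512 → ξ₁ = 332.8 mol.
Yield of V: 1ξ₂ / 512 = 0.177 → ξ₂ = 90.62 mol.
Outlet amounts (n = n₀ + Σ ν·ξ):
  Q: 512 − 1(332.8) = 179.2
  R: 0 + 2(332.8) − 1(90.62) = 575
  V: 0 + 1(90.62) = 90.62

575 mol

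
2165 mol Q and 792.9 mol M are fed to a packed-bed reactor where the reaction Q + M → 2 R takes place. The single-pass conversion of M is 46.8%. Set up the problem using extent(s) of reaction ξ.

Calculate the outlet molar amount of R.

M reacted = 0.468 × 792.9 = 371.1 mol; ν_M = −1, so ξ = 371.1/1 = 371.1 mol.
Outlet amounts (n = n₀ + ν ξ):
  Q: 2165 − 1(371.1) = 1794
  M: 792.9 − 1(371.1) = 421.8
  R: 0 + 2(371.1) = 742.2

742 mol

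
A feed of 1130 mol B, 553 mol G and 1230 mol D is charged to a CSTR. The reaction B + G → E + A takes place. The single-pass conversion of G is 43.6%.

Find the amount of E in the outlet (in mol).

G reacted = 0.436 × 553 = 241.1 mol; ν_G = −1, so ξ = 241.1/1 = 241.1 mol.
Outlet amounts (n = n₀ + ν ξ):
  B: 1130 − 1(241.1) = 888.9
  G: 553 − 1(241.1) = 311.9
  E: 0 + 1(241.1) = 241.1
  A: 0 + 1(241.1) = 241.1
  D: 1230 (inert)

241 mol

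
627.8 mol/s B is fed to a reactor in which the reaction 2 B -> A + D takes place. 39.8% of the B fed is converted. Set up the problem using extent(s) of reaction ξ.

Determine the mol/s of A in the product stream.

B reacted = 0.398 × 627.8 = 249.9 mol/s; ν_B = −2, so ξ = 249.9/2 = 124.9 mol/s.
Outlet amounts (n = n₀ + ν ξ):
  B: 627.8 − 2(124.9) = 377.9
  A: 0 + 1(124.9) = 124.9
  D: 0 + 1(124.9) = 124.9

125 mol/s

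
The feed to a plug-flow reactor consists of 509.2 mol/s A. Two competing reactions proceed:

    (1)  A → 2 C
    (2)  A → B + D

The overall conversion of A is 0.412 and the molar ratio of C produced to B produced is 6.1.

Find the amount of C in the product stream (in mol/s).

Conversion of A: A consumed = 0.412 × 509.2 = 209.8 mol/s = 1ξ₁ + 1ξ₂.
Selectivity: 2ξ₁ / (1ξ₂) = 6.1 → ξ₁ = 3.05 ξ₂.
Substitute: (1·3.05 + 1) ξ₂ = 209.8 → ξ₂ = 51.8 mol/s, ξ₁ = 158 mol/s.
Outlet amounts (n = n₀ + Σ ν·ξ):
  A: 509.2 − 1(158) − 1(51.8) = 299.4
  C: 0 + 2(158) = 316
  B: 0 + 1(51.8) = 51.8
  D: 0 + 1(51.8) = 51.8

316 mol/s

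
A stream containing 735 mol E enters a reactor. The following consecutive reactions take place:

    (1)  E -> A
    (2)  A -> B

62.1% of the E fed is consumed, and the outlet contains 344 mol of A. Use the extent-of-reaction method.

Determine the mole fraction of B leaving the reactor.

0.153

Conversion of E: E consumed = 1ξ₁ = 0.621 × 735 → ξ₁ = 456.4 mol.
A balance: n_A = 0 + 1ξ₁ − 1ξ₂ = 344 → ξ₂ = (1·456.4 − 344)/1 = 112.4 mol.
Outlet amounts (n = n₀ + Σ ν·ξ):
  E: 735 − 1(456.4) = 278.6
  A: 0 + 1(456.4) − 1(112.4) = 344
  B: 0 + 1(112.4) = 112.4
Total out = 735 mol; y_B = 112.4 / 735 = 0.153.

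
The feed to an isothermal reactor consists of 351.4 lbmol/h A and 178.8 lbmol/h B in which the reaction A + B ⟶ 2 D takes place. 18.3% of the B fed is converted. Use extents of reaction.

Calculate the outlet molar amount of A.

B reacted = 0.183 × 178.8 = 32.72 lbmol/h; ν_B = −1, so ξ = 32.72/1 = 32.72 lbmol/h.
Outlet amounts (n = n₀ + ν ξ):
  A: 351.4 − 1(32.72) = 318.7
  B: 178.8 − 1(32.72) = 146.1
  D: 0 + 2(32.72) = 65.44

319 lbmol/h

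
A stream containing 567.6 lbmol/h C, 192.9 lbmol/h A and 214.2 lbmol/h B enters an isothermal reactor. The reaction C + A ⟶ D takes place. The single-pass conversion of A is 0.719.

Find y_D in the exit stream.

A reacted = 0.719 × 192.9 = 138.7 lbmol/h; ν_A = −1, so ξ = 138.7/1 = 138.7 lbmol/h.
Outlet amounts (n = n₀ + ν ξ):
  C: 567.6 − 1(138.7) = 428.9
  A: 192.9 − 1(138.7) = 54.2
  D: 0 + 1(138.7) = 138.7
  B: 214.2 (inert)
Total out = 836 lbmol/h; y_D = 138.7 / 836 = 0.1659.

0.166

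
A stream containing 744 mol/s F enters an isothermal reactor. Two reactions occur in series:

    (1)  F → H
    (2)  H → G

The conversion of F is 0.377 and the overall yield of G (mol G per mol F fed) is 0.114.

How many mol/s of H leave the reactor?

Conversion of F: F consumed = 1ξ₁ = 0.377 × 744 → ξ₁ = 280.5 mol/s.
Yield of G: 1ξ₂ / 744 = 0.114 → ξ₂ = 84.82 mol/s.
Outlet amounts (n = n₀ + Σ ν·ξ):
  F: 744 − 1(280.5) = 463.5
  H: 0 + 1(280.5) − 1(84.82) = 195.7
  G: 0 + 1(84.82) = 84.82

196 mol/s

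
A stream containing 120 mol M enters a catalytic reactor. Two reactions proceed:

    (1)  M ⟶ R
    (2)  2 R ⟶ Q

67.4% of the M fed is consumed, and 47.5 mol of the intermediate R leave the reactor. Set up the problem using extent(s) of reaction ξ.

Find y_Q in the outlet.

0.162

Conversion of M: M consumed = 1ξ₁ = 0.674 × 120 → ξ₁ = 80.88 mol.
R balance: n_R = 0 + 1ξ₁ − 2ξ₂ = 47.5 → ξ₂ = (1·80.88 − 47.5)/2 = 16.69 mol.
Outlet amounts (n = n₀ + Σ ν·ξ):
  M: 120 − 1(80.88) = 39.12
  R: 0 + 1(80.88) − 2(16.69) = 47.5
  Q: 0 + 1(16.69) = 16.69
Total out = 103.3 mol; y_Q = 16.69 / 103.3 = 0.1616.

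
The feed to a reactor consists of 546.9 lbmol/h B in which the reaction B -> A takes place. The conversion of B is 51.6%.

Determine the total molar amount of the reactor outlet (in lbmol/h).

B reacted = 0.516 × 546.9 = 282.2 lbmol/h; ν_B = −1, so ξ = 282.2/1 = 282.2 lbmol/h.
Outlet amounts (n = n₀ + ν ξ):
  B: 546.9 − 1(282.2) = 264.7
  A: 0 + 1(282.2) = 282.2
Total out = 264.7 + 282.2 = 546.9 lbmol/h.

547 lbmol/h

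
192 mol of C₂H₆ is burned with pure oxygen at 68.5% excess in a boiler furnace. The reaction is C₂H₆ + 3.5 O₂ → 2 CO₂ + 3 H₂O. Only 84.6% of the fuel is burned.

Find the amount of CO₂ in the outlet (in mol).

Stoichiometric O₂ = 3.5 × 192 = 672 mol; O₂ fed = 672 × 1.685 = 1132 mol.
Fuel reacted = 0.846 × 192 → ξ = 162.4 mol.
Outlet (n = n₀ + ν ξ):
  C₂H₆: 192 − 1(162.4) = 29.57
  O₂: 1132 − 3.5(162.4) = 563.8
  CO₂: 0 + 2(162.4) = 324.9
  H₂O: 0 + 3(162.4) = 487.3

325 mol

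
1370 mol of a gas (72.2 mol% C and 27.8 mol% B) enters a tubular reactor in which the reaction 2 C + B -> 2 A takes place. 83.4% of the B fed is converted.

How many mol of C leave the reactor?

B reacted = 0.834 × 380.9 = 317.6 mol; ν_B = −1, so ξ = 317.6/1 = 317.6 mol.
Outlet amounts (n = n₀ + ν ξ):
  C: 989.1 − 2(317.6) = 353.9
  B: 380.9 − 1(317.6) = 63.22
  A: 0 + 2(317.6) = 635.3

354 mol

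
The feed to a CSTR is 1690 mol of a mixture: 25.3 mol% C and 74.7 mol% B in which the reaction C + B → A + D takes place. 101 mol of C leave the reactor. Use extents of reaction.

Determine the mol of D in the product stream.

327 mol

For C: n = n₀ − 1ξ → 101 = 427.6 − 1ξ, giving ξ = 326.6 mol.
Outlet amounts (n = n₀ + ν ξ):
  C: 427.6 − 1(326.6) = 101
  B: 1262 − 1(326.6) = 935.9
  A: 0 + 1(326.6) = 326.6
  D: 0 + 1(326.6) = 326.6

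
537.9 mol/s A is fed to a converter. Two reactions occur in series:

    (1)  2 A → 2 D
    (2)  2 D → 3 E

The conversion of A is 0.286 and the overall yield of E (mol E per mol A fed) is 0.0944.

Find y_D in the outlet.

Conversion of A: A consumed = 2ξ₁ = 0.286 × 537.9 → ξ₁ = 76.92 mol/s.
Yield of E: 3ξ₂ / 537.9 = 0.0944 → ξ₂ = 16.93 mol/s.
Outlet amounts (n = n₀ + Σ ν·ξ):
  A: 537.9 − 2(76.92) = 384.1
  D: 0 + 2(76.92) − 2(16.93) = 120
  E: 0 + 3(16.93) = 50.78
Total out = 554.8 mol/s; y_D = 120 / 554.8 = 0.2163.

0.216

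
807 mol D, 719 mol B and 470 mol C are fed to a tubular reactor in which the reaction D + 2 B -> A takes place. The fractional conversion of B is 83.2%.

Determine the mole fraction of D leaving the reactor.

B reacted = 0.832 × 719 = 598.2 mol; ν_B = −2, so ξ = 598.2/2 = 299.1 mol.
Outlet amounts (n = n₀ + ν ξ):
  D: 807 − 1(299.1) = 507.9
  B: 719 − 2(299.1) = 120.8
  A: 0 + 1(299.1) = 299.1
  C: 470 (inert)
Total out = 1398 mol; y_D = 507.9 / 1398 = 0.3634.

0.363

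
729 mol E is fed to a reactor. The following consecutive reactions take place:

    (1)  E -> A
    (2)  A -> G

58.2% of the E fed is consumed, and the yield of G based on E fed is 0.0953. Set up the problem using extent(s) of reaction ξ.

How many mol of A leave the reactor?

355 mol

Conversion of E: E consumed = 1ξ₁ = 0.582 × 729 → ξ₁ = 424.3 mol.
Yield of G: 1ξ₂ / 729 = 0.0953 → ξ₂ = 69.47 mol.
Outlet amounts (n = n₀ + Σ ν·ξ):
  E: 729 − 1(424.3) = 304.7
  A: 0 + 1(424.3) − 1(69.47) = 354.8
  G: 0 + 1(69.47) = 69.47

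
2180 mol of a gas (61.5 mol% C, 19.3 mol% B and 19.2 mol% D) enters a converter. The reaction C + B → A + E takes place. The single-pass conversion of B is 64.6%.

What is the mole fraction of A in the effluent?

0.125

B reacted = 0.646 × 420.7 = 271.8 mol; ν_B = −1, so ξ = 271.8/1 = 271.8 mol.
Outlet amounts (n = n₀ + ν ξ):
  C: 1341 − 1(271.8) = 1069
  B: 420.7 − 1(271.8) = 148.9
  A: 0 + 1(271.8) = 271.8
  E: 0 + 1(271.8) = 271.8
  D: 418.6 (inert)
Total out = 2180 mol; y_A = 271.8 / 2180 = 0.1247.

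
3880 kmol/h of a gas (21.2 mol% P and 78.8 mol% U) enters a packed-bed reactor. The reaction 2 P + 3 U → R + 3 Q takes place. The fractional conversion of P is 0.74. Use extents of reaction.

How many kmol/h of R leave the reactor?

304 kmol/h

P reacted = 0.74 × 822.6 = 608.7 kmol/h; ν_P = −2, so ξ = 608.7/2 = 304.3 kmol/h.
Outlet amounts (n = n₀ + ν ξ):
  P: 822.6 − 2(304.3) = 213.9
  U: 3057 − 3(304.3) = 2144
  R: 0 + 1(304.3) = 304.3
  Q: 0 + 3(304.3) = 913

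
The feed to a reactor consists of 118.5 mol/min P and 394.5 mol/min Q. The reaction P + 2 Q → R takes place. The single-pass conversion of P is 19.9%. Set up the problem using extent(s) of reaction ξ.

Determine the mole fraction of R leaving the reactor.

P reacted = 0.199 × 118.5 = 23.58 mol/min; ν_P = −1, so ξ = 23.58/1 = 23.58 mol/min.
Outlet amounts (n = n₀ + ν ξ):
  P: 118.5 − 1(23.58) = 94.92
  Q: 394.5 − 2(23.58) = 347.3
  R: 0 + 1(23.58) = 23.58
Total out = 465.8 mol/min; y_R = 23.58 / 465.8 = 0.05062.

0.0506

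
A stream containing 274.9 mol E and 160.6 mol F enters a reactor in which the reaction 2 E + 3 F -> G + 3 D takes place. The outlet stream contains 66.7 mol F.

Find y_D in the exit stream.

For F: n = n₀ − 3ξ → 66.7 = 160.6 − 3ξ, giving ξ = 31.3 mol.
Outlet amounts (n = n₀ + ν ξ):
  E: 274.9 − 2(31.3) = 212.3
  F: 160.6 − 3(31.3) = 66.7
  G: 0 + 1(31.3) = 31.3
  D: 0 + 3(31.3) = 93.9
Total out = 404.2 mol; y_D = 93.9 / 404.2 = 0.2323.

0.232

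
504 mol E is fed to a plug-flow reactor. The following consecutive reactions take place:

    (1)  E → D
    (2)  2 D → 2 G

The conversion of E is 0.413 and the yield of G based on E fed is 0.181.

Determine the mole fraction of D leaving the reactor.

Conversion of E: E consumed = 1ξ₁ = 0.413 × 504 → ξ₁ = 208.2 mol.
Yield of G: 2ξ₂ / 504 = 0.181 → ξ₂ = 45.61 mol.
Outlet amounts (n = n₀ + Σ ν·ξ):
  E: 504 − 1(208.2) = 295.8
  D: 0 + 1(208.2) − 2(45.61) = 116.9
  G: 0 + 2(45.61) = 91.22
Total out = 504 mol; y_D = 116.9 / 504 = 0.232.

0.232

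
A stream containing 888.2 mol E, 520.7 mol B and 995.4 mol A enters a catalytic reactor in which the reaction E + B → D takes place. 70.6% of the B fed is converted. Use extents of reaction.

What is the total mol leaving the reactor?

2040 mol

B reacted = 0.706 × 520.7 = 367.6 mol; ν_B = −1, so ξ = 367.6/1 = 367.6 mol.
Outlet amounts (n = n₀ + ν ξ):
  E: 888.2 − 1(367.6) = 520.6
  B: 520.7 − 1(367.6) = 153.1
  D: 0 + 1(367.6) = 367.6
  A: 995.4 (inert)
Total out = 520.6 + 153.1 + 367.6 + 995.4 = 2037 mol.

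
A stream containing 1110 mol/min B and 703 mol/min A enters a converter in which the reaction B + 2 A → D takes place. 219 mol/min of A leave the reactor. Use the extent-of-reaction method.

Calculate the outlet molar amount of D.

For A: n = n₀ − 2ξ → 219 = 703 − 2ξ, giving ξ = 242 mol/min.
Outlet amounts (n = n₀ + ν ξ):
  B: 1110 − 1(242) = 868
  A: 703 − 2(242) = 219
  D: 0 + 1(242) = 242

242 mol/min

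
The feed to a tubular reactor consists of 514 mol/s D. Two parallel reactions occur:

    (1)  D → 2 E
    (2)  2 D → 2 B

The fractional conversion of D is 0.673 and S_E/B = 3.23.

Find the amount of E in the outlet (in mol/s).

427 mol/s

Conversion of D: D consumed = 0.673 × 514 = 345.9 mol/s = 1ξ₁ + 2ξ₂.
Selectivity: 2ξ₁ / (2ξ₂) = 3.23 → ξ₁ = 3.23 ξ₂.
Substitute: (1·3.23 + 2) ξ₂ = 345.9 → ξ₂ = 66.14 mol/s, ξ₁ = 213.6 mol/s.
Outlet amounts (n = n₀ + Σ ν·ξ):
  D: 514 − 1(213.6) − 2(66.14) = 168.1
  E: 0 + 2(213.6) = 427.3
  B: 0 + 2(66.14) = 132.3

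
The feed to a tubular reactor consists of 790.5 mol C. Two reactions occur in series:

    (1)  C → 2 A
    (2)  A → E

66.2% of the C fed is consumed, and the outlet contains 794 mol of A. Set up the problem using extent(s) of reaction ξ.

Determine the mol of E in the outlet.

Conversion of C: C consumed = 1ξ₁ = 0.662 × 790.5 → ξ₁ = 523.3 mol.
A balance: n_A = 0 + 2ξ₁ − 1ξ₂ = 794 → ξ₂ = (2·523.3 − 794)/1 = 252.6 mol.
Outlet amounts (n = n₀ + Σ ν·ξ):
  C: 790.5 − 1(523.3) = 267.2
  A: 0 + 2(523.3) − 1(252.6) = 794
  E: 0 + 1(252.6) = 252.6

253 mol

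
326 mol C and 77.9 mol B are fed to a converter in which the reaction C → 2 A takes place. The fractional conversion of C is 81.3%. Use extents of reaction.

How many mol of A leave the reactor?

C reacted = 0.813 × 326 = 265 mol; ν_C = −1, so ξ = 265/1 = 265 mol.
Outlet amounts (n = n₀ + ν ξ):
  C: 326 − 1(265) = 60.96
  A: 0 + 2(265) = 530.1
  B: 77.9 (inert)

530 mol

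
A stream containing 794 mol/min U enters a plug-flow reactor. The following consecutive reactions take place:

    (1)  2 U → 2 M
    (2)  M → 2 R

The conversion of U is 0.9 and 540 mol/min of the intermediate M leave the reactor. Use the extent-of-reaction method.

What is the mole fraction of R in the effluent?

0.361

Conversion of U: U consumed = 2ξ₁ = 0.9 × 794 → ξ₁ = 357.3 mol/min.
M balance: n_M = 0 + 2ξ₁ − 1ξ₂ = 540 → ξ₂ = (2·357.3 − 540)/1 = 174.6 mol/min.
Outlet amounts (n = n₀ + Σ ν·ξ):
  U: 794 − 2(357.3) = 79.4
  M: 0 + 2(357.3) − 1(174.6) = 540
  R: 0 + 2(174.6) = 349.2
Total out = 968.6 mol/min; y_R = 349.2 / 968.6 = 0.3605.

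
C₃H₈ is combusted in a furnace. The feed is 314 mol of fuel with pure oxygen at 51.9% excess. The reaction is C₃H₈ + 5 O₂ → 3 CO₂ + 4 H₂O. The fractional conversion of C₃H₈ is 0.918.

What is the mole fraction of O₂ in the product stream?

0.316

Stoichiometric O₂ = 5 × 314 = 1570 mol; O₂ fed = 1570 × 1.519 = 2385 mol.
Fuel reacted = 0.918 × 314 → ξ = 288.3 mol.
Outlet (n = n₀ + ν ξ):
  C₃H₈: 314 − 1(288.3) = 25.75
  O₂: 2385 − 5(288.3) = 943.6
  CO₂: 0 + 3(288.3) = 864.8
  H₂O: 0 + 4(288.3) = 1153
Total out = 2987 mol; y_O₂ = 943.6 / 2987 = 0.3159.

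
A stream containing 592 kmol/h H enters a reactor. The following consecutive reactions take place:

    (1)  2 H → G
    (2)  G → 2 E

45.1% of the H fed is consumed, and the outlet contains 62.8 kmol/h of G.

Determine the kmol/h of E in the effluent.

141 kmol/h

Conversion of H: H consumed = 2ξ₁ = 0.451 × 592 → ξ₁ = 133.5 kmol/h.
G balance: n_G = 0 + 1ξ₁ − 1ξ₂ = 62.8 → ξ₂ = (1·133.5 − 62.8)/1 = 70.7 kmol/h.
Outlet amounts (n = n₀ + Σ ν·ξ):
  H: 592 − 2(133.5) = 325
  G: 0 + 1(133.5) − 1(70.7) = 62.8
  E: 0 + 2(70.7) = 141.4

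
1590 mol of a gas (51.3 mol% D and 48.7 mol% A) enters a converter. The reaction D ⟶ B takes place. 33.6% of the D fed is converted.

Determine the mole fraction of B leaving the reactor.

D reacted = 0.336 × 815.7 = 274.1 mol; ν_D = −1, so ξ = 274.1/1 = 274.1 mol.
Outlet amounts (n = n₀ + ν ξ):
  D: 815.7 − 1(274.1) = 541.6
  B: 0 + 1(274.1) = 274.1
  A: 774.3 (inert)
Total out = 1590 mol; y_B = 274.1 / 1590 = 0.1724.

0.172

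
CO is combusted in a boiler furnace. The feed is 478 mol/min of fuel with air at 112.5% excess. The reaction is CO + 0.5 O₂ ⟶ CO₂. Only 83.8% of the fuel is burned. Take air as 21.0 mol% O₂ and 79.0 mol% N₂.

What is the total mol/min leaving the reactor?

Stoichiometric O₂ = 0.5 × 478 = 239 mol/min; O₂ fed = 239 × 2.125 = 507.9 mol/min.
N₂ fed = 507.9 × 79/21 = 1911 mol/min.
Fuel reacted = 0.838 × 478 → ξ = 400.6 mol/min.
Outlet (n = n₀ + ν ξ):
  CO: 478 − 1(400.6) = 77.44
  O₂: 507.9 − 0.5(400.6) = 307.6
  N₂: 1911 (inert)
  CO₂: 0 + 1(400.6) = 400.6
Total out = 77.44 + 307.6 + 1911 + 400.6 = 2696 mol/min.

2700 mol/min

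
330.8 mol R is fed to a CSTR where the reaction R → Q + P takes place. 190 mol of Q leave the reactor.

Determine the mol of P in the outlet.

For Q: n = n₀ + 1ξ → 190 = 0 + 1ξ, giving ξ = 190 mol.
Outlet amounts (n = n₀ + ν ξ):
  R: 330.8 − 1(190) = 140.8
  Q: 0 + 1(190) = 190
  P: 0 + 1(190) = 190

190 mol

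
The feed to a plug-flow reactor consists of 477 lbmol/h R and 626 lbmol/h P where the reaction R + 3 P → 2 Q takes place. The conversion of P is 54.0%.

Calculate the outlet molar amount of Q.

225 lbmol/h

P reacted = 0.54 × 626 = 338 lbmol/h; ν_P = −3, so ξ = 338/3 = 112.7 lbmol/h.
Outlet amounts (n = n₀ + ν ξ):
  R: 477 − 1(112.7) = 364.3
  P: 626 − 3(112.7) = 288
  Q: 0 + 2(112.7) = 225.4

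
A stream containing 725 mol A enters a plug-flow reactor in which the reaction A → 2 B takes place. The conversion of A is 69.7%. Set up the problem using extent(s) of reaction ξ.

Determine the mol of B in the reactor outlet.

1010 mol

A reacted = 0.697 × 725 = 505.3 mol; ν_A = −1, so ξ = 505.3/1 = 505.3 mol.
Outlet amounts (n = n₀ + ν ξ):
  A: 725 − 1(505.3) = 219.7
  B: 0 + 2(505.3) = 1011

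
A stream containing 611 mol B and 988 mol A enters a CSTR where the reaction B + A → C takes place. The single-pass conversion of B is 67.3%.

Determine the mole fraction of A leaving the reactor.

B reacted = 0.673 × 611 = 411.2 mol; ν_B = −1, so ξ = 411.2/1 = 411.2 mol.
Outlet amounts (n = n₀ + ν ξ):
  B: 611 − 1(411.2) = 199.8
  A: 988 − 1(411.2) = 576.8
  C: 0 + 1(411.2) = 411.2
Total out = 1188 mol; y_A = 576.8 / 1188 = 0.4856.

0.486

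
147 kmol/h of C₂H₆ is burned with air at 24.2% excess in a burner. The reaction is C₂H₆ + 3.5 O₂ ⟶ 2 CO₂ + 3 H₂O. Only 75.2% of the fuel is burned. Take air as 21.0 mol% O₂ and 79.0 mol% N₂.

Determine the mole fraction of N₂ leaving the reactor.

0.741

Stoichiometric O₂ = 3.5 × 147 = 514.5 kmol/h; O₂ fed = 514.5 × 1.242 = 639 kmol/h.
N₂ fed = 639 × 79/21 = 2404 kmol/h.
Fuel reacted = 0.752 × 147 → ξ = 110.5 kmol/h.
Outlet (n = n₀ + ν ξ):
  C₂H₆: 147 − 1(110.5) = 36.46
  O₂: 639 − 3.5(110.5) = 252.1
  N₂: 2404 (inert)
  CO₂: 0 + 2(110.5) = 221.1
  H₂O: 0 + 3(110.5) = 331.6
Total out = 3245 kmol/h; y_N₂ = 2404 / 3245 = 0.7408.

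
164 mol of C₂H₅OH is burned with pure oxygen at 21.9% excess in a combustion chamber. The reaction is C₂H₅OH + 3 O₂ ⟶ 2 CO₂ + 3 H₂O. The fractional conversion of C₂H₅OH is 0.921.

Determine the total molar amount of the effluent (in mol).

915 mol

Stoichiometric O₂ = 3 × 164 = 492 mol; O₂ fed = 492 × 1.219 = 599.7 mol.
Fuel reacted = 0.921 × 164 → ξ = 151 mol.
Outlet (n = n₀ + ν ξ):
  C₂H₅OH: 164 − 1(151) = 12.96
  O₂: 599.7 − 3(151) = 146.6
  CO₂: 0 + 2(151) = 302.1
  H₂O: 0 + 3(151) = 453.1
Total out = 12.96 + 146.6 + 302.1 + 453.1 = 914.8 mol.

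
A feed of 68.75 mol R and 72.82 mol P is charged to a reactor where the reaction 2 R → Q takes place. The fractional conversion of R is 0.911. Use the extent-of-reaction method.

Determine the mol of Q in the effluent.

31.3 mol

R reacted = 0.911 × 68.75 = 62.63 mol; ν_R = −2, so ξ = 62.63/2 = 31.32 mol.
Outlet amounts (n = n₀ + ν ξ):
  R: 68.75 − 2(31.32) = 6.119
  Q: 0 + 1(31.32) = 31.32
  P: 72.82 (inert)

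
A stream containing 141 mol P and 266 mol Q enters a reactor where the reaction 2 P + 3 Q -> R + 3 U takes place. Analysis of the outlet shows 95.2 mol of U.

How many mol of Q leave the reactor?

171 mol

For U: n = n₀ + 3ξ → 95.2 = 0 + 3ξ, giving ξ = 31.73 mol.
Outlet amounts (n = n₀ + ν ξ):
  P: 141 − 2(31.73) = 77.53
  Q: 266 − 3(31.73) = 170.8
  R: 0 + 1(31.73) = 31.73
  U: 0 + 3(31.73) = 95.2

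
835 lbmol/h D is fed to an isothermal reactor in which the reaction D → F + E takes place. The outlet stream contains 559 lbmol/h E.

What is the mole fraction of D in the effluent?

For E: n = n₀ + 1ξ → 559 = 0 + 1ξ, giving ξ = 559 lbmol/h.
Outlet amounts (n = n₀ + ν ξ):
  D: 835 − 1(559) = 276
  F: 0 + 1(559) = 559
  E: 0 + 1(559) = 559
Total out = 1394 lbmol/h; y_D = 276 / 1394 = 0.198.

0.198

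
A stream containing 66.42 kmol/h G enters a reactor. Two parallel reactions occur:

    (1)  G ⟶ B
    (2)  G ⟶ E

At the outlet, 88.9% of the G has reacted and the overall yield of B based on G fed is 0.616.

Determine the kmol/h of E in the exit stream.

Yield of B: 1ξ₁ / 66.42 = 0.616 → ξ₁ = 40.91 kmol/h.
Conversion of G: 1ξ₁ + 1ξ₂ = 0.889 × 66.42 = 59.05 → ξ₂ = 18.13 kmol/h.
Outlet amounts (n = n₀ + Σ ν·ξ):
  G: 66.42 − 1(40.91) − 1(18.13) = 7.373
  B: 0 + 1(40.91) = 40.91
  E: 0 + 1(18.13) = 18.13

18.1 kmol/h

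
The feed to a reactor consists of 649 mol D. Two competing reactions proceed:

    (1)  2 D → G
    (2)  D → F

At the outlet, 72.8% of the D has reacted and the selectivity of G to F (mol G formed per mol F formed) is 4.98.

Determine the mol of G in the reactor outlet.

Conversion of D: D consumed = 0.728 × 649 = 472.5 mol = 2ξ₁ + 1ξ₂.
Selectivity: 1ξ₁ / (1ξ₂) = 4.98 → ξ₁ = 4.98 ξ₂.
Substitute: (2·4.98 + 1) ξ₂ = 472.5 → ξ₂ = 43.11 mol, ξ₁ = 214.7 mol.
Outlet amounts (n = n₀ + Σ ν·ξ):
  D: 649 − 2(214.7) − 1(43.11) = 176.5
  G: 0 + 1(214.7) = 214.7
  F: 0 + 1(43.11) = 43.11

215 mol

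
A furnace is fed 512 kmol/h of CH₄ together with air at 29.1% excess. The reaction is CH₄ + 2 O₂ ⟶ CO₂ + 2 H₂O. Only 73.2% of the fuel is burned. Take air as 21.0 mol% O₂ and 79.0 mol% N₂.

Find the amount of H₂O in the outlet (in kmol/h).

Stoichiometric O₂ = 2 × 512 = 1024 kmol/h; O₂ fed = 1024 × 1.291 = 1322 kmol/h.
N₂ fed = 1322 × 79/21 = 4973 kmol/h.
Fuel reacted = 0.732 × 512 → ξ = 374.8 kmol/h.
Outlet (n = n₀ + ν ξ):
  CH₄: 512 − 1(374.8) = 137.2
  O₂: 1322 − 2(374.8) = 572.4
  N₂: 4973 (inert)
  CO₂: 0 + 1(374.8) = 374.8
  H₂O: 0 + 2(374.8) = 749.6

750 kmol/h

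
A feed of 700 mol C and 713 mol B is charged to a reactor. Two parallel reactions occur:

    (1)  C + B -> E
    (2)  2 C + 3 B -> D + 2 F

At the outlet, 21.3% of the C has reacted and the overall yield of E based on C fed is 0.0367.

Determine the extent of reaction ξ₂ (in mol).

Yield of E: 1ξ₁ / 700 = 0.0367 → ξ₁ = 25.69 mol.
Conversion of C: 1ξ₁ + 2ξ₂ = 0.213 × 700 = 149.1 → ξ₂ = 61.7 mol.
Outlet amounts (n = n₀ + Σ ν·ξ):
  C: 700 − 1(25.69) − 2(61.7) = 550.9
  B: 713 − 1(25.69) − 3(61.7) = 502.2
  E: 0 + 1(25.69) = 25.69
  D: 0 + 1(61.7) = 61.7
  F: 0 + 2(61.7) = 123.4

ξ₂ = 61.7 mol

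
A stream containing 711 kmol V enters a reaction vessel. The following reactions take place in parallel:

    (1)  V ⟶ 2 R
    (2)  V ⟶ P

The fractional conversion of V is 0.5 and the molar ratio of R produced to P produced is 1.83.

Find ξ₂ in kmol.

Conversion of V: V consumed = 0.5 × 711 = 355.5 kmol = 1ξ₁ + 1ξ₂.
Selectivity: 2ξ₁ / (1ξ₂) = 1.83 → ξ₁ = 0.915 ξ₂.
Substitute: (1·0.915 + 1) ξ₂ = 355.5 → ξ₂ = 185.6 kmol, ξ₁ = 169.9 kmol.
Outlet amounts (n = n₀ + Σ ν·ξ):
  V: 711 − 1(169.9) − 1(185.6) = 355.5
  R: 0 + 2(169.9) = 339.7
  P: 0 + 1(185.6) = 185.6

ξ₂ = 186 kmol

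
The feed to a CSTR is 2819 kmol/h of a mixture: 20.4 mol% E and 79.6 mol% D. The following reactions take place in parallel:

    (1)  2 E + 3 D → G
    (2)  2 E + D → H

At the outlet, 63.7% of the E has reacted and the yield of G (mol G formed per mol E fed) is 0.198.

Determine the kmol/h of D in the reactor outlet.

1830 kmol/h

Yield of G: 1ξ₁ / 575.1 = 0.198 → ξ₁ = 113.9 kmol/h.
Conversion of E: 2ξ₁ + 2ξ₂ = 0.637 × 575.1 = 366.3 → ξ₂ = 69.3 kmol/h.
Outlet amounts (n = n₀ + Σ ν·ξ):
  E: 575.1 − 2(113.9) − 2(69.3) = 208.8
  D: 2244 − 3(113.9) − 1(69.3) = 1833
  G: 0 + 1(113.9) = 113.9
  H: 0 + 1(69.3) = 69.3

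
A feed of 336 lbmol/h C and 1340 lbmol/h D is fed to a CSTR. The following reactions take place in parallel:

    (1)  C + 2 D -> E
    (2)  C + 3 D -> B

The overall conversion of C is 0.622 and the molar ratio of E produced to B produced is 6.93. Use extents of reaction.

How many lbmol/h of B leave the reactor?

26.4 lbmol/h

Conversion of C: C consumed = 0.622 × 336 = 209 lbmol/h = 1ξ₁ + 1ξ₂.
Selectivity: 1ξ₁ / (1ξ₂) = 6.93 → ξ₁ = 6.93 ξ₂.
Substitute: (1·6.93 + 1) ξ₂ = 209 → ξ₂ = 26.35 lbmol/h, ξ₁ = 182.6 lbmol/h.
Outlet amounts (n = n₀ + Σ ν·ξ):
  C: 336 − 1(182.6) − 1(26.35) = 127
  D: 1340 − 2(182.6) − 3(26.35) = 895.7
  E: 0 + 1(182.6) = 182.6
  B: 0 + 1(26.35) = 26.35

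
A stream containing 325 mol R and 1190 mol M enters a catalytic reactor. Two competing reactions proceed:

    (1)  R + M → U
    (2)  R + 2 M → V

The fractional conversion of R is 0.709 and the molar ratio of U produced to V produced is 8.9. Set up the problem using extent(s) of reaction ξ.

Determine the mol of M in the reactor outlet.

936 mol

Conversion of R: R consumed = 0.709 × 325 = 230.4 mol = 1ξ₁ + 1ξ₂.
Selectivity: 1ξ₁ / (1ξ₂) = 8.9 → ξ₁ = 8.9 ξ₂.
Substitute: (1·8.9 + 1) ξ₂ = 230.4 → ξ₂ = 23.28 mol, ξ₁ = 207.1 mol.
Outlet amounts (n = n₀ + Σ ν·ξ):
  R: 325 − 1(207.1) − 1(23.28) = 94.58
  M: 1190 − 1(207.1) − 2(23.28) = 936.3
  U: 0 + 1(207.1) = 207.1
  V: 0 + 1(23.28) = 23.28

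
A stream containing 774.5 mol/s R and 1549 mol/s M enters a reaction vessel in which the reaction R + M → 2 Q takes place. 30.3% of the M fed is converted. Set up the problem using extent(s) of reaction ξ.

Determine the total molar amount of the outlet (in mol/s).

2320 mol/s

M reacted = 0.303 × 1549 = 469.3 mol/s; ν_M = −1, so ξ = 469.3/1 = 469.3 mol/s.
Outlet amounts (n = n₀ + ν ξ):
  R: 774.5 − 1(469.3) = 305.2
  M: 1549 − 1(469.3) = 1080
  Q: 0 + 2(469.3) = 938.7
Total out = 305.2 + 1080 + 938.7 = 2324 mol/s.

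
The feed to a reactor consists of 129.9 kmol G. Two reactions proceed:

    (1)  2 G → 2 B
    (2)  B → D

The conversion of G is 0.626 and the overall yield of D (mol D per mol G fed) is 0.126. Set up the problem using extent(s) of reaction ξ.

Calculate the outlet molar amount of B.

Conversion of G: G consumed = 2ξ₁ = 0.626 × 129.9 → ξ₁ = 40.66 kmol.
Yield of D: 1ξ₂ / 129.9 = 0.126 → ξ₂ = 16.37 kmol.
Outlet amounts (n = n₀ + Σ ν·ξ):
  G: 129.9 − 2(40.66) = 48.58
  B: 0 + 2(40.66) − 1(16.37) = 64.95
  D: 0 + 1(16.37) = 16.37

65 kmol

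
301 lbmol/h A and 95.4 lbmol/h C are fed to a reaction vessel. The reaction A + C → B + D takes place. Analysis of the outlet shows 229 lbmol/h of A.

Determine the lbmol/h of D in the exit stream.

72 lbmol/h

For A: n = n₀ − 1ξ → 229 = 301 − 1ξ, giving ξ = 72 lbmol/h.
Outlet amounts (n = n₀ + ν ξ):
  A: 301 − 1(72) = 229
  C: 95.4 − 1(72) = 23.4
  B: 0 + 1(72) = 72
  D: 0 + 1(72) = 72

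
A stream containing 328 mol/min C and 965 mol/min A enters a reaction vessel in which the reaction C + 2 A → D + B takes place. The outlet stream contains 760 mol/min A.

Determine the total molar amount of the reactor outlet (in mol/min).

For A: n = n₀ − 2ξ → 760 = 965 − 2ξ, giving ξ = 102.5 mol/min.
Outlet amounts (n = n₀ + ν ξ):
  C: 328 − 1(102.5) = 225.5
  A: 965 − 2(102.5) = 760
  D: 0 + 1(102.5) = 102.5
  B: 0 + 1(102.5) = 102.5
Total out = 225.5 + 760 + 102.5 + 102.5 = 1190 mol/min.

1190 mol/min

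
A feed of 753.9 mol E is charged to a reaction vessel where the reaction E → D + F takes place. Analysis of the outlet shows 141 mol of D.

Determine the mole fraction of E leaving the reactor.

0.685

For D: n = n₀ + 1ξ → 141 = 0 + 1ξ, giving ξ = 141 mol.
Outlet amounts (n = n₀ + ν ξ):
  E: 753.9 − 1(141) = 612.9
  D: 0 + 1(141) = 141
  F: 0 + 1(141) = 141
Total out = 894.9 mol; y_E = 612.9 / 894.9 = 0.6849.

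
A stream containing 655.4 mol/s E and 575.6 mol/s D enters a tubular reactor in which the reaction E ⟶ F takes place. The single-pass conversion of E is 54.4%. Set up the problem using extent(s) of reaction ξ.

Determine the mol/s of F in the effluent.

357 mol/s

E reacted = 0.544 × 655.4 = 356.5 mol/s; ν_E = −1, so ξ = 356.5/1 = 356.5 mol/s.
Outlet amounts (n = n₀ + ν ξ):
  E: 655.4 − 1(356.5) = 298.9
  F: 0 + 1(356.5) = 356.5
  D: 575.6 (inert)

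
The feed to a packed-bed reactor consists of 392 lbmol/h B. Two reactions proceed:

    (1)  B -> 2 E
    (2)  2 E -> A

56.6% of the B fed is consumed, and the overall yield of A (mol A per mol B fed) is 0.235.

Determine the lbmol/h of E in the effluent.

260 lbmol/h

Conversion of B: B consumed = 1ξ₁ = 0.566 × 392 → ξ₁ = 221.9 lbmol/h.
Yield of A: 1ξ₂ / 392 = 0.235 → ξ₂ = 92.12 lbmol/h.
Outlet amounts (n = n₀ + Σ ν·ξ):
  B: 392 − 1(221.9) = 170.1
  E: 0 + 2(221.9) − 2(92.12) = 259.5
  A: 0 + 1(92.12) = 92.12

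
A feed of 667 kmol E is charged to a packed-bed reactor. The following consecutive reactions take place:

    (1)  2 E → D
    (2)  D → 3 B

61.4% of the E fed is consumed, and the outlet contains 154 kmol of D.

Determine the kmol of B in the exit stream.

152 kmol

Conversion of E: E consumed = 2ξ₁ = 0.614 × 667 → ξ₁ = 204.8 kmol.
D balance: n_D = 0 + 1ξ₁ − 1ξ₂ = 154 → ξ₂ = (1·204.8 − 154)/1 = 50.77 kmol.
Outlet amounts (n = n₀ + Σ ν·ξ):
  E: 667 − 2(204.8) = 257.5
  D: 0 + 1(204.8) − 1(50.77) = 154
  B: 0 + 3(50.77) = 152.3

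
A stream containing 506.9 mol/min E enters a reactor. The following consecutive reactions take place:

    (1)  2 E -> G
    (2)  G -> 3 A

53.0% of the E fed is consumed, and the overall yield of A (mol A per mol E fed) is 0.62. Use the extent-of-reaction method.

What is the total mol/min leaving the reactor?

582 mol/min

Conversion of E: E consumed = 2ξ₁ = 0.53 × 506.9 → ξ₁ = 134.3 mol/min.
Yield of A: 3ξ₂ / 506.9 = 0.62 → ξ₂ = 104.8 mol/min.
Outlet amounts (n = n₀ + Σ ν·ξ):
  E: 506.9 − 2(134.3) = 238.2
  G: 0 + 1(134.3) − 1(104.8) = 29.57
  A: 0 + 3(104.8) = 314.3
Total out = 238.2 + 29.57 + 314.3 = 582.1 mol/min.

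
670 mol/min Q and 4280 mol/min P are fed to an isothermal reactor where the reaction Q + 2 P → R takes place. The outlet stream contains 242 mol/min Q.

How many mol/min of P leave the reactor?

3420 mol/min

For Q: n = n₀ − 1ξ → 242 = 670 − 1ξ, giving ξ = 428 mol/min.
Outlet amounts (n = n₀ + ν ξ):
  Q: 670 − 1(428) = 242
  P: 4280 − 2(428) = 3424
  R: 0 + 1(428) = 428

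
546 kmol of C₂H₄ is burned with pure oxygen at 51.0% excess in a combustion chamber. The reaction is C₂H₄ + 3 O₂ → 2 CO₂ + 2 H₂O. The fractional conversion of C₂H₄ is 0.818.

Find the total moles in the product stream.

3020 kmol

Stoichiometric O₂ = 3 × 546 = 1638 kmol; O₂ fed = 1638 × 1.510 = 2473 kmol.
Fuel reacted = 0.818 × 546 → ξ = 446.6 kmol.
Outlet (n = n₀ + ν ξ):
  C₂H₄: 546 − 1(446.6) = 99.37
  O₂: 2473 − 3(446.6) = 1133
  CO₂: 0 + 2(446.6) = 893.3
  H₂O: 0 + 2(446.6) = 893.3
Total out = 99.37 + 1133 + 893.3 + 893.3 = 3019 kmol.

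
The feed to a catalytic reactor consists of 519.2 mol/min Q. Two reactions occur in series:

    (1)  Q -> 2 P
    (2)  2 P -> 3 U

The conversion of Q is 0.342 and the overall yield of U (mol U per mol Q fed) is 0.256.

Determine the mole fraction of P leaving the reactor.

0.36

Conversion of Q: Q consumed = 1ξ₁ = 0.342 × 519.2 → ξ₁ = 177.6 mol/min.
Yield of U: 3ξ₂ / 519.2 = 0.256 → ξ₂ = 44.31 mol/min.
Outlet amounts (n = n₀ + Σ ν·ξ):
  Q: 519.2 − 1(177.6) = 341.6
  P: 0 + 2(177.6) − 2(44.31) = 266.5
  U: 0 + 3(44.31) = 132.9
Total out = 741.1 mol/min; y_P = 266.5 / 741.1 = 0.3596.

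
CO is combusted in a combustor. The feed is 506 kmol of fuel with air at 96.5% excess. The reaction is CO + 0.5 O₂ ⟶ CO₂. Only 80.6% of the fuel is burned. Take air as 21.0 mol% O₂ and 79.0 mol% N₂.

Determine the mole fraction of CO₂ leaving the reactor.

0.153

Stoichiometric O₂ = 0.5 × 506 = 253 kmol; O₂ fed = 253 × 1.965 = 497.1 kmol.
N₂ fed = 497.1 × 79/21 = 1870 kmol.
Fuel reacted = 0.806 × 506 → ξ = 407.8 kmol.
Outlet (n = n₀ + ν ξ):
  CO: 506 − 1(407.8) = 98.16
  O₂: 497.1 − 0.5(407.8) = 293.2
  N₂: 1870 (inert)
  CO₂: 0 + 1(407.8) = 407.8
Total out = 2669 kmol; y_CO₂ = 407.8 / 2669 = 0.1528.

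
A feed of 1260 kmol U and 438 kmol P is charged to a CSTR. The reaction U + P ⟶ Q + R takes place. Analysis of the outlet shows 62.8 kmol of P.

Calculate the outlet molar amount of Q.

For P: n = n₀ − 1ξ → 62.8 = 438 − 1ξ, giving ξ = 375.2 kmol.
Outlet amounts (n = n₀ + ν ξ):
  U: 1260 − 1(375.2) = 884.8
  P: 438 − 1(375.2) = 62.8
  Q: 0 + 1(375.2) = 375.2
  R: 0 + 1(375.2) = 375.2

375 kmol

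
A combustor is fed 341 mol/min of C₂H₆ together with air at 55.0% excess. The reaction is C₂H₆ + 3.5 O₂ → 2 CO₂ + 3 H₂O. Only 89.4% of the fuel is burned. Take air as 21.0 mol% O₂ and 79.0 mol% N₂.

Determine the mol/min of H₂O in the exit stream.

Stoichiometric O₂ = 3.5 × 341 = 1194 mol/min; O₂ fed = 1194 × 1.550 = 1850 mol/min.
N₂ fed = 1850 × 79/21 = 6959 mol/min.
Fuel reacted = 0.894 × 341 → ξ = 304.9 mol/min.
Outlet (n = n₀ + ν ξ):
  C₂H₆: 341 − 1(304.9) = 36.15
  O₂: 1850 − 3.5(304.9) = 782.9
  N₂: 6959 (inert)
  CO₂: 0 + 2(304.9) = 609.7
  H₂O: 0 + 3(304.9) = 914.6

915 mol/min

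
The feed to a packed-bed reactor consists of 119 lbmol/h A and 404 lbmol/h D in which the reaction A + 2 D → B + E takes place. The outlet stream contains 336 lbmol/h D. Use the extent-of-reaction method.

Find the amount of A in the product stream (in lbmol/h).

For D: n = n₀ − 2ξ → 336 = 404 − 2ξ, giving ξ = 34 lbmol/h.
Outlet amounts (n = n₀ + ν ξ):
  A: 119 − 1(34) = 85
  D: 404 − 2(34) = 336
  B: 0 + 1(34) = 34
  E: 0 + 1(34) = 34

85 lbmol/h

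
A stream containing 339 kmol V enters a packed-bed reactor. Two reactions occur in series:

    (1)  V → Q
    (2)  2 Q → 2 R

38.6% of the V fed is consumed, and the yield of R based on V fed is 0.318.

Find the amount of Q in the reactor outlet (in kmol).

23.1 kmol

Conversion of V: V consumed = 1ξ₁ = 0.386 × 339 → ξ₁ = 130.9 kmol.
Yield of R: 2ξ₂ / 339 = 0.318 → ξ₂ = 53.9 kmol.
Outlet amounts (n = n₀ + Σ ν·ξ):
  V: 339 − 1(130.9) = 208.1
  Q: 0 + 1(130.9) − 2(53.9) = 23.05
  R: 0 + 2(53.9) = 107.8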